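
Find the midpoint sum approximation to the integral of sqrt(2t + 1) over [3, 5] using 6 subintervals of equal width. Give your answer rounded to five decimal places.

Δt = (5 − 3)/6 = 1/3.
Midpoints: 19/6, 3.5, 23/6, 25/6, 4.5, 29/6.
f(19/6) ≈ 2.70801, f(3.5) ≈ 2.82843, f(23/6) ≈ 2.94392, f(25/6) ≈ 3.05505, f(4.5) ≈ 3.16228, f(29/6) ≈ 3.26599.
Sum = Δt · [f(19/6) + f(3.5) + f(23/6) + ...].
Sum ≈ 5.98789.

5.98789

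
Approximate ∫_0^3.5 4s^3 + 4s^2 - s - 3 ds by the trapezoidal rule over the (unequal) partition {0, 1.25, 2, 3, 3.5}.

Subinterval widths: 1.25, 0.75, 1, 0.5.
f(0) = -3, f(1.25) = 9.8125, f(2) = 43, f(3) = 138, f(3.5) = 214.
On each subinterval the trapezoid contributes (Δs_i/2)·[f(s_{i-1}) + f(s_i)].
Sum = 202.5625.

202.5625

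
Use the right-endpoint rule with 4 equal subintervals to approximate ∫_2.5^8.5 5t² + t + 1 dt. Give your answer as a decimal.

Δt = (8.5 − 2.5)/4 = 1.5.
Right endpoints: 4, 5.5, 7, 8.5.
f(4) = 85, f(5.5) = 157.75, f(7) = 253, f(8.5) = 370.75.
Sum = Δt · [f(4) + f(5.5) + f(7) + f(8.5)].
Sum = 1299.75.

1299.75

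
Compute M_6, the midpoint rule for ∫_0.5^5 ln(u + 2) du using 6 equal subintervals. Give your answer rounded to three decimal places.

6.837

Δu = (5 − 0.5)/6 = 0.75.
Midpoints: 0.875, 1.625, 2.375, 3.125, 3.875, 4.625.
f(0.875) ≈ 1.056, f(1.625) ≈ 1.288, f(2.375) ≈ 1.476, f(3.125) ≈ 1.634, f(3.875) ≈ 1.771, f(4.625) ≈ 1.891.
Sum = Δu · [f(0.875) + f(1.625) + f(2.375) + ...].
Sum ≈ 6.837.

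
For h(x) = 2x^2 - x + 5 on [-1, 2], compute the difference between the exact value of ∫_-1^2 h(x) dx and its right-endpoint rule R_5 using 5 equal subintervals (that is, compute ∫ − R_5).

Exact integral: ∫_-1^2 h(x) dx = 19.5.
R_5 = 20.76.
Error = 19.5 − 20.76 = -1.26.

-1.26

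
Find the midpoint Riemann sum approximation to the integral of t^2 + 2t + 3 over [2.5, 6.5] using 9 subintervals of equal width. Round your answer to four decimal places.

134.2675

Δt = (6.5 − 2.5)/9 = 4/9.
Midpoints: 49/18, 19/6, 65/18, 73/18, 4.5, 89/18, 97/18, 35/6, 113/18.
f(49/18) = 5137/324, f(19/6) = 697/36, f(65/18) = 7537/324, f(73/18) = 8929/324, f(4.5) = 32.25, f(89/18) = 12097/324, f(97/18) = 13873/324, f(35/6) = 1753/36, f(113/18) = 17809/324.
Sum = Δt · [f(49/18) + f(19/6) + f(65/18) + ...].
Sum ≈ 134.2675.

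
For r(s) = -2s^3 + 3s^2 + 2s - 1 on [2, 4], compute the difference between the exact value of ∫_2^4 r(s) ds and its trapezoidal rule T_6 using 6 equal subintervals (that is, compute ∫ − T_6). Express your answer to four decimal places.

0.5556

Exact integral: ∫_2^4 r(s) ds = -54.
T_6 ≈ -54.555556.
Error ≈ -54 − (-54.555556) ≈ 0.5556.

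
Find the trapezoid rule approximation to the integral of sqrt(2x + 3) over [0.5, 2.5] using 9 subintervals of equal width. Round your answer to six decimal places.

Δx = (2.5 − 0.5)/9 = 2/9.
f(0.5) ≈ 2.000000, f(13/18) ≈ 2.108185, f(17/18) ≈ 2.211083, f(7/6) ≈ 2.309401, f(25/18) ≈ 2.403701, f(29/18) ≈ 2.494438, f(11/6) ≈ 2.581989, f(37/18) ≈ 2.666667, f(41/18) ≈ 2.748737, f(2.5) ≈ 2.828427.
T_9 = (Δx/2)·[f(x_0) + 2f(x_1) + ... + 2f(x_{8}) + f(x_9)].
Sum ≈ 4.875203.

4.875203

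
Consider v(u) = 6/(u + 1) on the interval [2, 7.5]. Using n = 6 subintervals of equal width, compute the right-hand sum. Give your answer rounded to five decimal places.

5.69604

Δu = (7.5 − 2)/6 = 11/12.
Right endpoints: 35/12, 23/6, 4.75, 17/3, 79/12, 7.5.
v(35/12) = 72/47, v(23/6) = 36/29, v(4.75) = 24/23, v(17/3) = 0.9, v(79/12) = 72/91, v(7.5) = 12/17.
Sum = Δu · [v(35/12) + v(23/6) + v(4.75) + ...].
Sum ≈ 5.69604.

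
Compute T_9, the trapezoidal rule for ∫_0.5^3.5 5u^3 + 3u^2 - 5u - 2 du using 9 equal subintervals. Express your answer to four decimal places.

Δu = (3.5 − 0.5)/9 = 1/3.
f(0.5) = -3.125, f(5/6) = -257/216, f(7/6) = 905/216, f(1.5) = 14.125, f(11/6) = 6421/216, f(13/6) = 11255/216, f(2.5) = 82.375, f(17/6) = 26275/216, f(19/6) = 36941/216, f(3.5) = 231.625.
T_9 = (Δu/2)·[f(u_0) + 2f(u_1) + ... + 2f(u_{8}) + f(u_9)].
Sum ≈ 196.0833.

196.0833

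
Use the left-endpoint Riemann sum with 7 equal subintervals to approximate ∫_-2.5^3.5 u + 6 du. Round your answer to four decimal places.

Δu = (3.5 − (-2.5))/7 = 6/7.
Left endpoints: -2.5, -23/14, -11/14, 1/14, 13/14, 25/14, 37/14.
f(-2.5) = 3.5, f(-23/14) = 61/14, f(-11/14) = 73/14, f(1/14) = 85/14, f(13/14) = 97/14, f(25/14) = 109/14, f(37/14) = 121/14.
Sum = Δu · [f(-2.5) + f(-23/14) + f(-11/14) + ...].
Sum ≈ 36.4286.

36.4286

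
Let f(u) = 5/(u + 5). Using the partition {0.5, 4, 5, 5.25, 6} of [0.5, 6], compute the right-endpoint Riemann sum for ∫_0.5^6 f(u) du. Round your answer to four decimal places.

2.9073

Subinterval widths: 3.5, 1, 0.25, 0.75.
Right endpoints: 4, 5, 5.25, 6.
f(4) = 5/9, f(5) = 0.5, f(5.25) = 20/41, f(6) = 5/11.
Sum = Σ Δu_i · f(u_i).
Sum ≈ 2.9073.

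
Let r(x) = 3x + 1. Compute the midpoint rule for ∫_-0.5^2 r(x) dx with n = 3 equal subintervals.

Δx = (2 − (-0.5))/3 = 5/6.
Midpoints: -1/12, 0.75, 19/12.
r(-1/12) = 0.75, r(0.75) = 3.25, r(19/12) = 5.75.
Sum = Δx · [r(-1/12) + r(0.75) + r(19/12)].
Sum = 8.125.

8.125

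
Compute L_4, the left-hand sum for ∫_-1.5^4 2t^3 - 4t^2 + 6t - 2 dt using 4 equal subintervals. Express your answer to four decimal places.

-5.5645

Δt = (4 − (-1.5))/4 = 1.375.
Left endpoints: -1.5, -0.125, 1.25, 2.625.
f(-1.5) = -26.75, f(-0.125) = -2.81640625, f(1.25) = 3.15625, f(2.625) = 22.36328125.
Sum = Δt · [f(-1.5) + f(-0.125) + f(1.25) + f(2.625)].
Sum ≈ -5.5645.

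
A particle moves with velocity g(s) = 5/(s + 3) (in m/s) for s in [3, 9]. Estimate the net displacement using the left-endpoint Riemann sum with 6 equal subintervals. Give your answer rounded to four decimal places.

Δs = (9 − 3)/6 = 1.
Left endpoints: 3, 4, 5, 6, 7, 8.
g(3) = 5/6, g(4) = 5/7, g(5) = 0.625, g(6) = 5/9, g(7) = 0.5, g(8) = 5/11.
Sum = Δs · [g(3) + g(4) + g(5) + ...].
Sum ≈ 3.6827.

3.6827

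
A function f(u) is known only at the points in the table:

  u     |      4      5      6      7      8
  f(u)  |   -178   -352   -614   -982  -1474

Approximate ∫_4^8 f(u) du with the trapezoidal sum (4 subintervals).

-2774

Δu = 1.
T_4 = (1/2)·[(-178) + 2·(-352) + 2·(-614) + 2·(-982) + (-1474)] = -2774.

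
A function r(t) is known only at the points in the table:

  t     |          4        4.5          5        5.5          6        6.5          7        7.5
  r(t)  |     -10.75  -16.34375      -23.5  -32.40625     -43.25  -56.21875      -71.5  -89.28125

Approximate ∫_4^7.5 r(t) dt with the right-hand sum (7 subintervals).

-166.25

Δt = 0.5.
Sum = 0.5·[(-16.34375) + (-23.5) + (-32.40625) + (-43.25) + (-56.21875) + (-71.5) + (-89.28125)] = -166.25.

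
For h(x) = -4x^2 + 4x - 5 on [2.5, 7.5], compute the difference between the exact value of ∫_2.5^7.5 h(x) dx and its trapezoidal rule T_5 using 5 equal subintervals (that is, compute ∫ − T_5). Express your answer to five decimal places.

Exact integral: ∫_2.5^7.5 h(x) dx ≈ -466.6666667.
T_5 = -470.
Error ≈ -466.6666667 − (-470) ≈ 3.33333.

3.33333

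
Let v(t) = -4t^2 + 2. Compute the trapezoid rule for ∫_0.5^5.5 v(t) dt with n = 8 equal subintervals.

Δt = (5.5 − 0.5)/8 = 0.625.
v(0.5) = 1, v(1.125) = -3.0625, v(1.75) = -10.25, v(2.375) = -20.5625, v(3) = -34, v(3.625) = -50.5625, v(4.25) = -70.25, v(4.875) = -93.0625, v(5.5) = -119.
T_8 = (Δt/2)·[v(t_0) + 2v(t_1) + ... + 2v(t_{7}) + v(t_8)].
Sum = -212.96875.

-212.96875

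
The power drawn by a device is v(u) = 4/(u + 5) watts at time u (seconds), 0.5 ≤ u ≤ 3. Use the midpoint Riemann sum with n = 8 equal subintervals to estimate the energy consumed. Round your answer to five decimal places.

1.49849

Δu = (3 − 0.5)/8 = 0.3125.
Midpoints: 0.65625, 0.96875, 1.28125, 1.59375, 1.90625, 2.21875, 2.53125, 2.84375.
v(0.65625) = 128/181, v(0.96875) = 128/191, v(1.28125) = 128/201, v(1.59375) = 128/211, v(1.90625) = 128/221, v(2.21875) = 128/231, v(2.53125) = 128/241, v(2.84375) = 128/251.
Sum = Δu · [v(0.65625) + v(0.96875) + v(1.28125) + ...].
Sum ≈ 1.49849.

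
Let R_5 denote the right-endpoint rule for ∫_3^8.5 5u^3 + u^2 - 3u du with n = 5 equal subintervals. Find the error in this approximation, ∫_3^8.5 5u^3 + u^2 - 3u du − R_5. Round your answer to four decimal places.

-1737.0810

Exact integral: ∫_3^8.5 f(u) du ≈ 6524.661458.
R_5 = 8261.7425.
Error ≈ 6524.661458 − 8261.7425 ≈ -1737.0810.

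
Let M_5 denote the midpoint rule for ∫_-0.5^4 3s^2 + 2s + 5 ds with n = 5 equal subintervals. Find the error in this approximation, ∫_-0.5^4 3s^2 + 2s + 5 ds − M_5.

Exact integral: ∫_-0.5^4 f(s) ds = 102.375.
M_5 = 101.46375.
Error = 102.375 − 101.46375 = 0.91125.

0.91125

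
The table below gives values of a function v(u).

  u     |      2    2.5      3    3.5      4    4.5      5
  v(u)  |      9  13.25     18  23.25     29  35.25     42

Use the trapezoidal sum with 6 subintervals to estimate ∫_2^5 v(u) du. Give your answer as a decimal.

Δu = 0.5.
T_6 = (0.5/2)·[9 + 2·13.25 + 2·18 + 2·23.25 + 2·29 + 2·35.25 + 42] = 72.125.

72.125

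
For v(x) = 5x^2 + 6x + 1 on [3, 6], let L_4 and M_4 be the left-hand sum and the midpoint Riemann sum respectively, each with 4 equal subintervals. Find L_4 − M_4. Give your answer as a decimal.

L_4 = 343.03125.
M_4 = 398.296875.
L_4 − M_4 = -55.265625.

-55.265625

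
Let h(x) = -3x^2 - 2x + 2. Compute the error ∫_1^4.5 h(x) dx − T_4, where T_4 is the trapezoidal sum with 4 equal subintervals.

1.33984375

Exact integral: ∫_1^4.5 h(x) dx = -102.375.
T_4 = -103.71484375.
Error = -102.375 − (-103.71484375) = 1.33984375.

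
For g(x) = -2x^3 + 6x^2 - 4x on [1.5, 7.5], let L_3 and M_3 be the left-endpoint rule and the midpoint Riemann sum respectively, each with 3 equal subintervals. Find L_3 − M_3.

411

L_3 = -397.5.
M_3 = -808.5.
L_3 − M_3 = 411.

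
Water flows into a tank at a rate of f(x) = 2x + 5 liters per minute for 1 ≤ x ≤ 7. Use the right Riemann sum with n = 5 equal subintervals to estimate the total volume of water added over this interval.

Δx = (7 − 1)/5 = 1.2.
Right endpoints: 2.2, 3.4, 4.6, 5.8, 7.
f(2.2) = 9.4, f(3.4) = 11.8, f(4.6) = 14.2, f(5.8) = 16.6, f(7) = 19.
Sum = Δx · [f(2.2) + f(3.4) + f(4.6) + f(5.8) + f(7)].
Sum = 85.2.

85.2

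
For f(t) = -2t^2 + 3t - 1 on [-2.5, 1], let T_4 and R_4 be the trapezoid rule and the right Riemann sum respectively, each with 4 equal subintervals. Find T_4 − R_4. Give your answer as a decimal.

-9.1875

T_4 = -23.3515625.
R_4 = -14.1640625.
T_4 − R_4 = -9.1875.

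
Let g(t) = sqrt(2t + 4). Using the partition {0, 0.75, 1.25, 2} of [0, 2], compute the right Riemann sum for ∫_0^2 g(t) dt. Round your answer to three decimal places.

Subinterval widths: 0.75, 0.5, 0.75.
Right endpoints: 0.75, 1.25, 2.
g(0.75) ≈ 2.345, g(1.25) ≈ 2.550, g(2) ≈ 2.828.
Sum = Σ Δt_i · g(t_i).
Sum ≈ 5.155.

5.155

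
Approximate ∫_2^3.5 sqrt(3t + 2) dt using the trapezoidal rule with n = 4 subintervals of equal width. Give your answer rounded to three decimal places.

4.791

Δt = (3.5 − 2)/4 = 0.375.
f(2) ≈ 2.828, f(2.375) ≈ 3.021, f(2.75) ≈ 3.202, f(3.125) ≈ 3.373, f(3.5) ≈ 3.536.
T_4 = (Δt/2)·[f(t_0) + 2f(t_1) + 2f(t_2) + 2f(t_3) + f(t_4)].
Sum ≈ 4.791.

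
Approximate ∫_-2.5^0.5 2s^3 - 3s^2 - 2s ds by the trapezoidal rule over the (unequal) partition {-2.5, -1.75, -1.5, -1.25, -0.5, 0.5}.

-31.5

Subinterval widths: 0.75, 0.25, 0.25, 0.75, 1.
f(-2.5) = -45, f(-1.75) = -16.40625, f(-1.5) = -10.5, f(-1.25) = -6.09375, f(-0.5) = 0, f(0.5) = -1.5.
On each subinterval the trapezoid contributes (Δs_i/2)·[f(s_{i-1}) + f(s_i)].
Sum = -31.5.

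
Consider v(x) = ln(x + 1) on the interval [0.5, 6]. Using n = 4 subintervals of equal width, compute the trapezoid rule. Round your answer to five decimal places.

7.43309

Δx = (6 − 0.5)/4 = 1.375.
v(0.5) ≈ 0.40547, v(1.875) ≈ 1.05605, v(3.25) ≈ 1.44692, v(4.625) ≈ 1.72722, v(6) ≈ 1.94591.
T_4 = (Δx/2)·[v(x_0) + 2v(x_1) + 2v(x_2) + 2v(x_3) + v(x_4)].
Sum ≈ 7.43309.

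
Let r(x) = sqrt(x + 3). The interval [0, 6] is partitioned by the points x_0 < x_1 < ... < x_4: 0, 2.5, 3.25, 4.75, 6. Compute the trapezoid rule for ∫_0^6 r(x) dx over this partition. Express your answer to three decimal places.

14.491

Subinterval widths: 2.5, 0.75, 1.5, 1.25.
r(0) ≈ 1.732, r(2.5) ≈ 2.345, r(3.25) ≈ 2.500, r(4.75) ≈ 2.784, r(6) ≈ 3.000.
On each subinterval the trapezoid contributes (Δx_i/2)·[r(x_{i-1}) + r(x_i)].
Sum ≈ 14.491.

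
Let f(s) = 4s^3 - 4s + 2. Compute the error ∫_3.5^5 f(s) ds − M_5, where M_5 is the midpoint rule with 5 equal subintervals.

Exact integral: ∫_3.5^5 f(s) ds = 452.4375.
M_5 = 451.86375.
Error = 452.4375 − 451.86375 = 0.57375.

0.57375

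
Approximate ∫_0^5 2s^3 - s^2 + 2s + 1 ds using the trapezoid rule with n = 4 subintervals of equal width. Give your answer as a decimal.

319.0625

Δs = (5 − 0)/4 = 1.25.
f(0) = 1, f(1.25) = 5.84375, f(2.5) = 31, f(3.75) = 99.90625, f(5) = 236.
T_4 = (Δs/2)·[f(s_0) + 2f(s_1) + 2f(s_2) + 2f(s_3) + f(s_4)].
Sum = 319.0625.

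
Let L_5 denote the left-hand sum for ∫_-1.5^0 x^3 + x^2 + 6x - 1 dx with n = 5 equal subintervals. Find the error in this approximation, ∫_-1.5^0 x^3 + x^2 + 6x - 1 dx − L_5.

Exact integral: ∫_-1.5^0 f(x) dx = -8.390625.
L_5 = -9.9375.
Error = -8.390625 − (-9.9375) = 1.546875.

1.546875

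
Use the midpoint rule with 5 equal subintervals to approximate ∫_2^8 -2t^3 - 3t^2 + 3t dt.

Δt = (8 − 2)/5 = 1.2.
Midpoints: 2.6, 3.8, 5, 6.2, 7.4.
f(2.6) = -47.632, f(3.8) = -141.664, f(5) = -310, f(6.2) = -573.376, f(7.4) = -952.528.
Sum = Δt · [f(2.6) + f(3.8) + f(5) + f(6.2) + f(7.4)].
Sum = -2430.24.

-2430.24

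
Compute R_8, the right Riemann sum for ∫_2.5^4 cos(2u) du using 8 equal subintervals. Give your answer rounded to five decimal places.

Δu = (4 − 2.5)/8 = 0.1875.
Right endpoints: 2.6875, 2.875, 3.0625, 3.25, 3.4375, 3.625, 3.8125, 4.
f(2.6875) ≈ 0.61518, f(2.875) ≈ 0.86119, f(3.0625) ≈ 0.98751, f(3.25) ≈ 0.97659, f(3.4375) ≈ 0.82993, f(3.625) ≈ 0.56792, f(3.8125) ≈ 0.22699, f(4) ≈ -0.14550.
Sum = Δu · [f(2.6875) + f(2.875) + f(3.0625) + ...].
Sum ≈ 0.92246.

0.92246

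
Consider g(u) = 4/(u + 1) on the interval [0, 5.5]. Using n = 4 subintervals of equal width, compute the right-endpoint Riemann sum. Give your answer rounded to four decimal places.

5.7018

Δu = (5.5 − 0)/4 = 1.375.
Right endpoints: 1.375, 2.75, 4.125, 5.5.
g(1.375) = 32/19, g(2.75) = 16/15, g(4.125) = 32/41, g(5.5) = 8/13.
Sum = Δu · [g(1.375) + g(2.75) + g(4.125) + g(5.5)].
Sum ≈ 5.7018.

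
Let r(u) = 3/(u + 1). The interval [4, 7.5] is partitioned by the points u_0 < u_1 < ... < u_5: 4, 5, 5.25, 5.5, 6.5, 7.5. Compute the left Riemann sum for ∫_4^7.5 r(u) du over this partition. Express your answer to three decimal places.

1.707

Subinterval widths: 1, 0.25, 0.25, 1, 1.
Left endpoints: 4, 5, 5.25, 5.5, 6.5.
r(4) = 0.6, r(5) = 0.5, r(5.25) = 0.48, r(5.5) = 6/13, r(6.5) = 0.4.
Sum = Σ Δu_i · r(u_i).
Sum ≈ 1.707.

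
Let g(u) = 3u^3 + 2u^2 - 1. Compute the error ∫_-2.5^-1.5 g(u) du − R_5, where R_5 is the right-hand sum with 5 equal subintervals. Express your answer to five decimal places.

Exact integral: ∫_-2.5^-1.5 g(u) du ≈ -18.3333333.
R_5 = -15.565.
Error ≈ -18.3333333 − (-15.565) ≈ -2.76833.

-2.76833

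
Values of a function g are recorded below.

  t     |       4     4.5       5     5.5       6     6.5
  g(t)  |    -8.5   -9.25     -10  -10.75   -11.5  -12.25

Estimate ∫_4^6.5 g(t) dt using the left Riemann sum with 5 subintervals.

Δt = 0.5.
Sum = 0.5·[(-8.5) + (-9.25) + (-10) + (-10.75) + (-11.5)] = -25.

-25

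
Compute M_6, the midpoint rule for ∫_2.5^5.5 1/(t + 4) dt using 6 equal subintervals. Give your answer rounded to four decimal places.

0.3794

Δt = (5.5 − 2.5)/6 = 0.5.
Midpoints: 2.75, 3.25, 3.75, 4.25, 4.75, 5.25.
f(2.75) = 4/27, f(3.25) = 4/29, f(3.75) = 4/31, f(4.25) = 4/33, f(4.75) = 4/35, f(5.25) = 4/37.
Sum = Δt · [f(2.75) + f(3.25) + f(3.75) + ...].
Sum ≈ 0.3794.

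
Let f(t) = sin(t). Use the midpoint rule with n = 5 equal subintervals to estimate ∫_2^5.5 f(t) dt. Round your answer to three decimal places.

Δt = (5.5 − 2)/5 = 0.7.
Midpoints: 2.35, 3.05, 3.75, 4.45, 5.15.
f(2.35) ≈ 0.711, f(3.05) ≈ 0.091, f(3.75) ≈ -0.572, f(4.45) ≈ -0.966, f(5.15) ≈ -0.906.
Sum = Δt · [f(2.35) + f(3.05) + f(3.75) + f(4.45) + f(5.15)].
Sum ≈ -1.148.

-1.148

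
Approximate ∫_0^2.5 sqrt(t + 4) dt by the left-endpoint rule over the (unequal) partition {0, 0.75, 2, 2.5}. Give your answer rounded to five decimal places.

5.44906

Subinterval widths: 0.75, 1.25, 0.5.
Left endpoints: 0, 0.75, 2.
f(0) ≈ 2.00000, f(0.75) ≈ 2.17945, f(2) ≈ 2.44949.
Sum = Σ Δt_i · f(t_i).
Sum ≈ 5.44906.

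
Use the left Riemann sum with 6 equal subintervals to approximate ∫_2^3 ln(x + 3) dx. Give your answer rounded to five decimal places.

1.68810

Δx = (3 − 2)/6 = 1/6.
Left endpoints: 2, 13/6, 7/3, 2.5, 8/3, 17/6.
f(2) ≈ 1.60944, f(13/6) ≈ 1.64223, f(7/3) ≈ 1.67398, f(2.5) ≈ 1.70475, f(8/3) ≈ 1.73460, f(17/6) ≈ 1.76359.
Sum = Δx · [f(2) + f(13/6) + f(7/3) + ...].
Sum ≈ 1.68810.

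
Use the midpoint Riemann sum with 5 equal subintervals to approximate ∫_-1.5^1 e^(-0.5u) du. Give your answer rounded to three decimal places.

Δu = (1 − (-1.5))/5 = 0.5.
Midpoints: -1.25, -0.75, -0.25, 0.25, 0.75.
f(-1.25) ≈ 1.868, f(-0.75) ≈ 1.455, f(-0.25) ≈ 1.133, f(0.25) ≈ 0.882, f(0.75) ≈ 0.687.
Sum = Δu · [f(-1.25) + f(-0.75) + f(-0.25) + f(0.25) + f(0.75)].
Sum ≈ 3.013.

3.013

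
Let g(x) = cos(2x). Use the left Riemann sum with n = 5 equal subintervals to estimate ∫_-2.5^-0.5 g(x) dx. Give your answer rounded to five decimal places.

Δx = (-0.5 − (-2.5))/5 = 0.4.
Left endpoints: -2.5, -2.1, -1.7, -1.3, -0.9.
g(-2.5) ≈ 0.28366, g(-2.1) ≈ -0.49026, g(-1.7) ≈ -0.96680, g(-1.3) ≈ -0.85689, g(-0.9) ≈ -0.22720.
Sum = Δx · [g(-2.5) + g(-2.1) + g(-1.7) + g(-1.3) + g(-0.9)].
Sum ≈ -0.90300.

-0.90300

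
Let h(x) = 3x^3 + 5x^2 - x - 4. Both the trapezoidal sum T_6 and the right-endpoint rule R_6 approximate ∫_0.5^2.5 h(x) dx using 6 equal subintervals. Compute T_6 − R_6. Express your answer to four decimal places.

-12.4167

T_6 ≈ 44.768519.
R_6 ≈ 57.185185.
T_6 − R_6 ≈ -12.4167.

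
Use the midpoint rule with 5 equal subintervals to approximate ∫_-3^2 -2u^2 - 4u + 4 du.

Δu = (2 − (-3))/5 = 1.
Midpoints: -2.5, -1.5, -0.5, 0.5, 1.5.
f(-2.5) = 1.5, f(-1.5) = 5.5, f(-0.5) = 5.5, f(0.5) = 1.5, f(1.5) = -6.5.
Sum = Δu · [f(-2.5) + f(-1.5) + f(-0.5) + f(0.5) + f(1.5)].
Sum = 7.5.

7.5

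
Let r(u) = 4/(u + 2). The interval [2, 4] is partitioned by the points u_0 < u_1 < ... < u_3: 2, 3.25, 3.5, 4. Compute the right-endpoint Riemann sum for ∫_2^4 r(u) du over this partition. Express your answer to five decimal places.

1.46753

Subinterval widths: 1.25, 0.25, 0.5.
Right endpoints: 3.25, 3.5, 4.
r(3.25) = 16/21, r(3.5) = 8/11, r(4) = 2/3.
Sum = Σ Δu_i · r(u_i).
Sum ≈ 1.46753.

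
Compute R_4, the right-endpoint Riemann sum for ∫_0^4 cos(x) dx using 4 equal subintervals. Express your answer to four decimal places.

Δx = (4 − 0)/4 = 1.
Right endpoints: 1, 2, 3, 4.
f(1) ≈ 0.5403, f(2) ≈ -0.4161, f(3) ≈ -0.9900, f(4) ≈ -0.6536.
Sum = Δx · [f(1) + f(2) + f(3) + f(4)].
Sum ≈ -1.5195.

-1.5195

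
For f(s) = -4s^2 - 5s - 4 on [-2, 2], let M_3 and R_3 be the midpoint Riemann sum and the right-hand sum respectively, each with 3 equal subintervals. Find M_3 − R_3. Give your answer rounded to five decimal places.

20.44444

M_3 ≈ -34.9629630.
R_3 ≈ -55.4074074.
M_3 − R_3 ≈ 20.44444.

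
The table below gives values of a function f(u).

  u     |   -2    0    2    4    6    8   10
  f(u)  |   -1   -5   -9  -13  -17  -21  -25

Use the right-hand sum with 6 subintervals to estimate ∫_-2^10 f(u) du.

Δu = 2.
Sum = 2·[(-5) + (-9) + (-13) + (-17) + (-21) + (-25)] = -180.

-180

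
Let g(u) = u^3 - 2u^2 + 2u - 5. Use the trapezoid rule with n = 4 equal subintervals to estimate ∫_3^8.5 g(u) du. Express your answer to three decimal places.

Δu = (8.5 − 3)/4 = 1.375.
g(3) = 10, g(4.375) = 25195/512, g(5.75) = 130.484375, g(7.125) = 137945/512, g(8.5) = 481.625.
T_4 = (Δu/2)·[g(u_0) + 2g(u_1) + 2g(u_2) + 2g(u_3) + g(u_4)].
Sum ≈ 955.528.

955.528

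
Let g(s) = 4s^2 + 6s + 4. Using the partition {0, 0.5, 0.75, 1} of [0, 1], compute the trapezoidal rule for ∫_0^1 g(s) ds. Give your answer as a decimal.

Subinterval widths: 0.5, 0.25, 0.25.
g(0) = 4, g(0.5) = 8, g(0.75) = 10.75, g(1) = 14.
On each subinterval the trapezoid contributes (Δs_i/2)·[g(s_{i-1}) + g(s_i)].
Sum = 8.4375.

8.4375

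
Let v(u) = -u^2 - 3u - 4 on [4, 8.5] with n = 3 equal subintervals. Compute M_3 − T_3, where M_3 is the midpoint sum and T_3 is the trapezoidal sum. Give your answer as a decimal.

M_3 = -284.90625.
T_3 = -287.4375.
M_3 − T_3 = 2.53125.

2.53125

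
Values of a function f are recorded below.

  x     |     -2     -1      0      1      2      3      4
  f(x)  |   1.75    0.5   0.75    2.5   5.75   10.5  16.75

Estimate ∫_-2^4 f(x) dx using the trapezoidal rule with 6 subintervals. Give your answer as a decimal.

29.25

Δx = 1.
T_6 = (1/2)·[1.75 + 2·0.5 + 2·0.75 + 2·2.5 + 2·5.75 + 2·10.5 + 16.75] = 29.25.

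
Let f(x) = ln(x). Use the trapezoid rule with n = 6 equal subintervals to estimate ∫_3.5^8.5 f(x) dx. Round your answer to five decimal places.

8.79619

Δx = (8.5 − 3.5)/6 = 5/6.
f(3.5) ≈ 1.25276, f(13/3) ≈ 1.46634, f(31/6) ≈ 1.64223, f(6) ≈ 1.79176, f(41/6) ≈ 1.92181, f(23/3) ≈ 2.03688, f(8.5) ≈ 2.14007.
T_6 = (Δx/2)·[f(x_0) + 2f(x_1) + ... + 2f(x_{5}) + f(x_6)].
Sum ≈ 8.79619.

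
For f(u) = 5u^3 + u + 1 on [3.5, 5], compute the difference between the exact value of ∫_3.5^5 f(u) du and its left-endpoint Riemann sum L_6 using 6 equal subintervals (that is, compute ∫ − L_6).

50.51953125

Exact integral: ∫_3.5^5 f(u) du = 601.546875.
L_6 = 551.02734375.
Error = 601.546875 − 551.02734375 = 50.51953125.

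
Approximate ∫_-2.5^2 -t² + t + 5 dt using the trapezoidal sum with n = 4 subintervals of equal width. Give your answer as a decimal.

Δt = (2 − (-2.5))/4 = 1.125.
f(-2.5) = -3.75, f(-1.375) = 1.734375, f(-0.25) = 4.6875, f(0.875) = 5.109375, f(2) = 3.
T_4 = (Δt/2)·[f(t_0) + 2f(t_1) + 2f(t_2) + 2f(t_3) + f(t_4)].
Sum = 12.55078125.

12.55078125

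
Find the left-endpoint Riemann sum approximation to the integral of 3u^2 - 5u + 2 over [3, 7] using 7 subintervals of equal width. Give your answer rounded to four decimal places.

196.0816

Δu = (7 − 3)/7 = 4/7.
Left endpoints: 3, 25/7, 29/7, 33/7, 37/7, 41/7, 45/7.
f(3) = 14, f(25/7) = 1098/49, f(29/7) = 1606/49, f(33/7) = 2210/49, f(37/7) = 2910/49, f(41/7) = 3706/49, f(45/7) = 4598/49.
Sum = Δu · [f(3) + f(25/7) + f(29/7) + ...].
Sum ≈ 196.0816.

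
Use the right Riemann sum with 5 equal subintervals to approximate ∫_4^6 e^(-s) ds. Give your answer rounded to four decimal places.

Δs = (6 − 4)/5 = 0.4.
Right endpoints: 4.4, 4.8, 5.2, 5.6, 6.
f(4.4) ≈ 0.0123, f(4.8) ≈ 0.0082, f(5.2) ≈ 0.0055, f(5.6) ≈ 0.0037, f(6) ≈ 0.0025.
Sum = Δs · [f(4.4) + f(4.8) + f(5.2) + f(5.6) + f(6)].
Sum ≈ 0.0129.

0.0129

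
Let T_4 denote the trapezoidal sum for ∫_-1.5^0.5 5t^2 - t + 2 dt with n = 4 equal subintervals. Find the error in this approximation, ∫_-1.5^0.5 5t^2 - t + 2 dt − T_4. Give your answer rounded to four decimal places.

Exact integral: ∫_-1.5^0.5 f(t) dt ≈ 10.833333.
T_4 = 11.25.
Error ≈ 10.833333 − 11.25 ≈ -0.4167.

-0.4167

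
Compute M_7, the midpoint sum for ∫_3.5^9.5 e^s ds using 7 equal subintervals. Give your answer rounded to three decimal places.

Δs = (9.5 − 3.5)/7 = 6/7.
Midpoints: 55/14, 67/14, 79/14, 6.5, 103/14, 115/14, 127/14.
f(55/14) ≈ 50.834, f(67/14) ≈ 119.787, f(79/14) ≈ 282.268, f(6.5) ≈ 665.142, f(103/14) ≈ 1567.352, f(115/14) ≈ 3693.337, f(127/14) ≈ 8703.048.
Sum = Δs · [f(55/14) + f(67/14) + f(79/14) + ...].
Sum ≈ 12927.230.

12927.230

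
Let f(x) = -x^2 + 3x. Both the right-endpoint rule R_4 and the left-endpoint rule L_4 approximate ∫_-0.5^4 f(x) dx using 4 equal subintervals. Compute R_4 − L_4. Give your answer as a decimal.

R_4 = 0.03515625.
L_4 = 2.56640625.
R_4 − L_4 = -2.53125.

-2.53125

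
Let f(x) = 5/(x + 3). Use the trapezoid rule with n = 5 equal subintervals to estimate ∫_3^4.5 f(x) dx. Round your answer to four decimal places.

Δx = (4.5 − 3)/5 = 0.3.
f(3) = 5/6, f(3.3) = 50/63, f(3.6) = 25/33, f(3.9) = 50/69, f(4.2) = 25/36, f(4.5) = 2/3.
T_5 = (Δx/2)·[f(x_0) + 2f(x_1) + ... + 2f(x_{4}) + f(x_5)].
Sum ≈ 1.1161.

1.1161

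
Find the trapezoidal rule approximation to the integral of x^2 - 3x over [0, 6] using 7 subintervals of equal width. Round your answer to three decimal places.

Δx = (6 − 0)/7 = 6/7.
f(0) = 0, f(6/7) = -90/49, f(12/7) = -108/49, f(18/7) = -54/49, f(24/7) = 72/49, f(30/7) = 270/49, f(36/7) = 540/49, f(6) = 18.
T_7 = (Δx/2)·[f(x_0) + 2f(x_1) + ... + 2f(x_{6}) + f(x_7)].
Sum ≈ 18.735.

18.735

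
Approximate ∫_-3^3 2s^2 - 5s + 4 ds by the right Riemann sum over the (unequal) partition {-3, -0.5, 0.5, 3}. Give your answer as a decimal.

Subinterval widths: 2.5, 1, 2.5.
Right endpoints: -0.5, 0.5, 3.
f(-0.5) = 7, f(0.5) = 2, f(3) = 7.
Sum = Σ Δs_i · f(s_i).
Sum = 37.

37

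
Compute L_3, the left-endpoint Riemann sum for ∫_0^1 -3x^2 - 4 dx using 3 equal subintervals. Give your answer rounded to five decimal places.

-4.55556

Δx = (1 − 0)/3 = 1/3.
Left endpoints: 0, 1/3, 2/3.
f(0) = -4, f(1/3) = -13/3, f(2/3) = -16/3.
Sum = Δx · [f(0) + f(1/3) + f(2/3)].
Sum ≈ -4.55556.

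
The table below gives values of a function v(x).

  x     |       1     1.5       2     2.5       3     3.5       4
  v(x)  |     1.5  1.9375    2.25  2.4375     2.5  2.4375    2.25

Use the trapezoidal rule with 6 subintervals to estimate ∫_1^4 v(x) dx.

Δx = 0.5.
T_6 = (0.5/2)·[1.5 + 2·1.9375 + 2·2.25 + 2·2.4375 + 2·2.5 + 2·2.4375 + 2.25] = 6.71875.

6.71875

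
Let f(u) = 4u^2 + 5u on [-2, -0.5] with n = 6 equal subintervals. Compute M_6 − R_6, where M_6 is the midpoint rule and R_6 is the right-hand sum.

0.84375

M_6 = 1.09375.
R_6 = 0.25.
M_6 − R_6 = 0.84375.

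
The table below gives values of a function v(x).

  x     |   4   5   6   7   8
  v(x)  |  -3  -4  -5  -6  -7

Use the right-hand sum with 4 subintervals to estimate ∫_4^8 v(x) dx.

-22

Δx = 1.
Sum = 1·[(-4) + (-5) + (-6) + (-7)] = -22.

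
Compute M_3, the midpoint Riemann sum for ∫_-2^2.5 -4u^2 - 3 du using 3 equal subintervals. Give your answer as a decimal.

Δu = (2.5 − (-2))/3 = 1.5.
Midpoints: -1.25, 0.25, 1.75.
f(-1.25) = -9.25, f(0.25) = -3.25, f(1.75) = -15.25.
Sum = Δu · [f(-1.25) + f(0.25) + f(1.75)].
Sum = -41.625.

-41.625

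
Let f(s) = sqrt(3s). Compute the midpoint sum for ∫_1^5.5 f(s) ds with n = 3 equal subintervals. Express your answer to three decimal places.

Δs = (5.5 − 1)/3 = 1.5.
Midpoints: 1.75, 3.25, 4.75.
f(1.75) ≈ 2.291, f(3.25) ≈ 3.122, f(4.75) ≈ 3.775.
Sum = Δs · [f(1.75) + f(3.25) + f(4.75)].
Sum ≈ 13.783.

13.783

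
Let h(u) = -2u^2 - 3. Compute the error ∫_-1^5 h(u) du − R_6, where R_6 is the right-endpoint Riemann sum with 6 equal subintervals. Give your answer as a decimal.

Exact integral: ∫_-1^5 h(u) du = -102.
R_6 = -128.
Error = -102 − (-128) = 26.

26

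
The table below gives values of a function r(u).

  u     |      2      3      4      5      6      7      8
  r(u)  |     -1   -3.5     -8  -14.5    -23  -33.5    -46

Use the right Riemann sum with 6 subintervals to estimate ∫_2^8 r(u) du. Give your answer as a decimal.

Δu = 1.
Sum = 1·[(-3.5) + (-8) + (-14.5) + (-23) + (-33.5) + (-46)] = -128.5.

-128.5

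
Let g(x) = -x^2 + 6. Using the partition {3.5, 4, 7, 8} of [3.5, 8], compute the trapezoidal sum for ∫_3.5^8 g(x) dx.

Subinterval widths: 0.5, 3, 1.
g(3.5) = -6.25, g(4) = -10, g(7) = -43, g(8) = -58.
On each subinterval the trapezoid contributes (Δx_i/2)·[g(x_{i-1}) + g(x_i)].
Sum = -134.0625.

-134.0625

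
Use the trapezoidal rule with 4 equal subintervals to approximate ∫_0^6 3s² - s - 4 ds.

Δs = (6 − 0)/4 = 1.5.
f(0) = -4, f(1.5) = 1.25, f(3) = 20, f(4.5) = 52.25, f(6) = 98.
T_4 = (Δs/2)·[f(s_0) + 2f(s_1) + 2f(s_2) + 2f(s_3) + f(s_4)].
Sum = 180.75.

180.75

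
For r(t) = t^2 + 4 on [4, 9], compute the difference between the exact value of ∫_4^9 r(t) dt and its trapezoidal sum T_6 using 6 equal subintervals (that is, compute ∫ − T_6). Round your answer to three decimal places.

-0.579

Exact integral: ∫_4^9 r(t) dt ≈ 241.66667.
T_6 ≈ 242.24537.
Error ≈ 241.66667 − 242.24537 ≈ -0.579.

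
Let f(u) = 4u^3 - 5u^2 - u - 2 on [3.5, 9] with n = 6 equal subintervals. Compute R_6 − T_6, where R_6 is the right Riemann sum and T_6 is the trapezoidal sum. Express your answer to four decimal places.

R_6 ≈ 6373.761574.
T_6 ≈ 5275.938657.
R_6 − T_6 ≈ 1097.8229.

1097.8229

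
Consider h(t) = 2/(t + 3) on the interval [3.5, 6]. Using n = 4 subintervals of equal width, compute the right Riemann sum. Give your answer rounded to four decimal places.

0.6249

Δt = (6 − 3.5)/4 = 0.625.
Right endpoints: 4.125, 4.75, 5.375, 6.
h(4.125) = 16/57, h(4.75) = 8/31, h(5.375) = 16/67, h(6) = 2/9.
Sum = Δt · [h(4.125) + h(4.75) + h(5.375) + h(6)].
Sum ≈ 0.6249.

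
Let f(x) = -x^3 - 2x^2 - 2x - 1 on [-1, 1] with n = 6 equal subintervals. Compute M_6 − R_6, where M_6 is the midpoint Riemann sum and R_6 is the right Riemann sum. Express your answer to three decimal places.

M_6 ≈ -3.29630.
R_6 ≈ -4.40741.
M_6 − R_6 ≈ 1.111.

1.111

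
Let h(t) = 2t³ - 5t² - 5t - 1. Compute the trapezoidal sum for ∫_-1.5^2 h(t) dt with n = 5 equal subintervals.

-22.365

Δt = (2 − (-1.5))/5 = 0.7.
h(-1.5) = -11.5, h(-0.8) = -1.224, h(-0.1) = -0.552, h(0.6) = -5.368, h(1.3) = -11.556, h(2) = -15.
T_5 = (Δt/2)·[h(t_0) + 2h(t_1) + ... + 2h(t_{4}) + h(t_5)].
Sum = -22.365.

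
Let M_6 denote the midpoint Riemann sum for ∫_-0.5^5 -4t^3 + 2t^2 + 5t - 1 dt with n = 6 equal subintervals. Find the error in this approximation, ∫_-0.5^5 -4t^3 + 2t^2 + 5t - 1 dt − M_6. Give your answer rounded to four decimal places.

-9.6282

Exact integral: ∫_-0.5^5 f(t) dt ≈ -485.145833.
M_6 ≈ -475.517650.
Error ≈ -485.145833 − (-475.517650) ≈ -9.6282.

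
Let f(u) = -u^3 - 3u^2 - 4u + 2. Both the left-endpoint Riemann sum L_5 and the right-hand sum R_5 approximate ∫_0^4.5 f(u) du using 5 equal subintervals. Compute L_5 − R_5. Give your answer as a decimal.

152.8875

L_5 = -154.62.
R_5 = -307.5075.
L_5 − R_5 = 152.8875.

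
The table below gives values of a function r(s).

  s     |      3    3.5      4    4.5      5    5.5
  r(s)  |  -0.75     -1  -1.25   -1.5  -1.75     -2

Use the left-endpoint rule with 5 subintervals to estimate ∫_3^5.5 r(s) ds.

Δs = 0.5.
Sum = 0.5·[(-0.75) + (-1) + (-1.25) + (-1.5) + (-1.75)] = -3.125.

-3.125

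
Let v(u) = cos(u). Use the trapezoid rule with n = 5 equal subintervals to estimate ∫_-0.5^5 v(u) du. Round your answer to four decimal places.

-0.4301

Δu = (5 − (-0.5))/5 = 1.1.
v(-0.5) ≈ 0.8776, v(0.6) ≈ 0.8253, v(1.7) ≈ -0.1288, v(2.8) ≈ -0.9422, v(3.9) ≈ -0.7259, v(5) ≈ 0.2837.
T_5 = (Δu/2)·[v(u_0) + 2v(u_1) + ... + 2v(u_{4}) + v(u_5)].
Sum ≈ -0.4301.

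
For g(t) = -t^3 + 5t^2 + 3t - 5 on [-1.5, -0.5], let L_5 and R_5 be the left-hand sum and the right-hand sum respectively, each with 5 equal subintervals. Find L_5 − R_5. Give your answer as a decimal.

L_5 = -0.255.
R_5 = -2.305.
L_5 − R_5 = 2.05.

2.05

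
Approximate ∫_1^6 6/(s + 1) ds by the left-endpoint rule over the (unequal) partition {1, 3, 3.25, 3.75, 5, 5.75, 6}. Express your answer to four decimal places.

Subinterval widths: 2, 0.25, 0.5, 1.25, 0.75, 0.25.
Left endpoints: 1, 3, 3.25, 3.75, 5, 5.75.
f(1) = 3, f(3) = 1.5, f(3.25) = 24/17, f(3.75) = 24/19, f(5) = 1, f(5.75) = 8/9.
Sum = Σ Δs_i · f(s_i).
Sum ≈ 9.6321.

9.6321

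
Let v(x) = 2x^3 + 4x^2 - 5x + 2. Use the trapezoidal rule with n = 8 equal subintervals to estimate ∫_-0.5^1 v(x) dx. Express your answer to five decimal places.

Δx = (1 − (-0.5))/8 = 0.1875.
v(-0.5) = 5.25, v(-0.3125) = 7971/2048, v(-0.125) = 2.68359375, v(0.0625) = 3489/2048, v(0.25) = 1.03125, v(0.4375) = 1527/2048, v(0.625) = 0.92578125, v(0.8125) = 3381/2048, v(1) = 3.
T_8 = (Δx/2)·[v(x_0) + 2v(x_1) + ... + 2v(x_{7}) + v(x_8)].
Sum ≈ 3.14209.

3.14209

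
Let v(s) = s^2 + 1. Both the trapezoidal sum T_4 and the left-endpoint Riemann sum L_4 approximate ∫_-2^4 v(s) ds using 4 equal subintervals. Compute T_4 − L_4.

T_4 = 32.25.
L_4 = 23.25.
T_4 − L_4 = 9.

9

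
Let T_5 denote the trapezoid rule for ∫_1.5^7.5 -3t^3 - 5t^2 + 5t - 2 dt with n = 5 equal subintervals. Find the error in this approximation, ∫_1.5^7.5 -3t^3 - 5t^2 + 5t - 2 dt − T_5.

Exact integral: ∫_1.5^7.5 f(t) dt = -2943.75.
T_5 = -3009.27.
Error = -2943.75 − (-3009.27) = 65.52.

65.52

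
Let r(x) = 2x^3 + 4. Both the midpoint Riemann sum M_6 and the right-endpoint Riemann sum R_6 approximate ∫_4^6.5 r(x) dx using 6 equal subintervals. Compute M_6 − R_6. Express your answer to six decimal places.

M_6 ≈ 773.39192708.
R_6 = 864.5703125.
M_6 − R_6 ≈ -91.178385.

-91.178385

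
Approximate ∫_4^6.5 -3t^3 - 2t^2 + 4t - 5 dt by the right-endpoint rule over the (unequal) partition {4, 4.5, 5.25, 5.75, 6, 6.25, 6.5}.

-1409.3203125

Subinterval widths: 0.5, 0.75, 0.5, 0.25, 0.25, 0.25.
Right endpoints: 4.5, 5.25, 5.75, 6, 6.25, 6.5.
f(4.5) = -300.875, f(5.25) = -473.234375, f(5.75) = -618.453125, f(6) = -701, f(6.25) = -790.546875, f(6.5) = -887.375.
Sum = Σ Δt_i · f(t_i).
Sum = -1409.3203125.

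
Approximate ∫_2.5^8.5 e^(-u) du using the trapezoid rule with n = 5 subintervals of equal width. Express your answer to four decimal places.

0.0915

Δu = (8.5 − 2.5)/5 = 1.2.
f(2.5) ≈ 0.0821, f(3.7) ≈ 0.0247, f(4.9) ≈ 0.0074, f(6.1) ≈ 0.0022, f(7.3) ≈ 0.0007, f(8.5) ≈ 0.0002.
T_5 = (Δu/2)·[f(u_0) + 2f(u_1) + ... + 2f(u_{4}) + f(u_5)].
Sum ≈ 0.0915.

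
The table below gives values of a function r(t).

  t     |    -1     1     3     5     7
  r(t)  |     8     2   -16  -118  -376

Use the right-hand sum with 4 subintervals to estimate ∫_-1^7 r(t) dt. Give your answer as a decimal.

-1016

Δt = 2.
Sum = 2·[2 + (-16) + (-118) + (-376)] = -1016.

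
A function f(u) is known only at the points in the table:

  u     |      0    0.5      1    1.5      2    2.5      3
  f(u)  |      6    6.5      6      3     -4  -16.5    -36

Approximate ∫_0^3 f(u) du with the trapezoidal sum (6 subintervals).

Δu = 0.5.
T_6 = (0.5/2)·[6 + 2·6.5 + 2·6 + 2·3 + 2·(-4) + 2·(-16.5) + (-36)] = -10.

-10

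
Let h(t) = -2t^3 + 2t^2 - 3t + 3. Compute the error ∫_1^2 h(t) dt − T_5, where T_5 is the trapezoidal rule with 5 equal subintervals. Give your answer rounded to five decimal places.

Exact integral: ∫_1^2 h(t) dt ≈ -4.3333333.
T_5 = -4.38.
Error ≈ -4.3333333 − (-4.38) ≈ 0.04667.

0.04667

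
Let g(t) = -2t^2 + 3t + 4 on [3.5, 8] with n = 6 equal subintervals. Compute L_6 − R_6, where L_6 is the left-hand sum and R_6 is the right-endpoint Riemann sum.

L_6 = -184.21875.
R_6 = -251.71875.
L_6 − R_6 = 67.5.

67.5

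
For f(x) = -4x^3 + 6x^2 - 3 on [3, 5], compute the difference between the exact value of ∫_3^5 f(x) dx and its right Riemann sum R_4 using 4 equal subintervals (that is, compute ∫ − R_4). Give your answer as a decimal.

Exact integral: ∫_3^5 f(x) dx = -354.
R_4 = -431.5.
Error = -354 − (-431.5) = 77.5.

77.5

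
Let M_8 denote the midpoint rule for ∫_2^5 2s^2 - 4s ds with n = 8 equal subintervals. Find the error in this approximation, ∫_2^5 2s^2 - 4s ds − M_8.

Exact integral: ∫_2^5 f(s) ds = 36.
M_8 = 35.9296875.
Error = 36 − 35.9296875 = 0.0703125.

0.0703125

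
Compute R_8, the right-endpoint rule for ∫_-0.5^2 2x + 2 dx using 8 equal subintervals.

9.53125

Δx = (2 − (-0.5))/8 = 0.3125.
Right endpoints: -0.1875, 0.125, 0.4375, 0.75, 1.0625, 1.375, 1.6875, 2.
f(-0.1875) = 1.625, f(0.125) = 2.25, f(0.4375) = 2.875, f(0.75) = 3.5, f(1.0625) = 4.125, f(1.375) = 4.75, f(1.6875) = 5.375, f(2) = 6.
Sum = Δx · [f(-0.1875) + f(0.125) + f(0.4375) + ...].
Sum = 9.53125.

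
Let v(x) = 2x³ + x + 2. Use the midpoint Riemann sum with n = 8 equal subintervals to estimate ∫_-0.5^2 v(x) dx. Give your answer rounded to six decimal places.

14.752197

Δx = (2 − (-0.5))/8 = 0.3125.
Midpoints: -0.34375, -0.03125, 0.28125, 0.59375, 0.90625, 1.21875, 1.53125, 1.84375.
v(-0.34375) = 25805/16384, v(-0.03125) = 32255/16384, v(0.28125) = 38105/16384, v(0.59375) = 49355/16384, v(0.90625) = 72005/16384, v(1.21875) = 112055/16384, v(1.53125) = 175505/16384, v(1.84375) = 268355/16384.
Sum = Δx · [v(-0.34375) + v(-0.03125) + v(0.28125) + ...].
Sum ≈ 14.752197.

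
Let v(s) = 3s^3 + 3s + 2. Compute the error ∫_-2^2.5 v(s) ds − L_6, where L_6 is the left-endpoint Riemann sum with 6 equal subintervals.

Exact integral: ∫_-2^2.5 v(s) ds = 29.671875.
L_6 = -1.01953125.
Error = 29.671875 − (-1.01953125) = 30.69140625.

30.69140625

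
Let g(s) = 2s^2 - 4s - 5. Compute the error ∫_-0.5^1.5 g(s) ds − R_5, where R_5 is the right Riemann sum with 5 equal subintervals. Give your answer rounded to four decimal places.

Exact integral: ∫_-0.5^1.5 g(s) ds ≈ -11.666667.
R_5 = -12.36.
Error ≈ -11.666667 − (-12.36) ≈ 0.6933.

0.6933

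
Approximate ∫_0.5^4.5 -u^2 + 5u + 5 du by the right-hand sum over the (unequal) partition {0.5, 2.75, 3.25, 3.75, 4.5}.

40.796875

Subinterval widths: 2.25, 0.5, 0.5, 0.75.
Right endpoints: 2.75, 3.25, 3.75, 4.5.
f(2.75) = 11.1875, f(3.25) = 10.6875, f(3.75) = 9.6875, f(4.5) = 7.25.
Sum = Σ Δu_i · f(u_i).
Sum = 40.796875.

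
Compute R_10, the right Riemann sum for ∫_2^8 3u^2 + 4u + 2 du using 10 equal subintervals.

698.28

Δu = (8 − 2)/10 = 0.6.
Right endpoints: 2.6, 3.2, 3.8, 4.4, 5, 5.6, 6.2, 6.8, 7.4, 8.
f(2.6) = 32.68, f(3.2) = 45.52, f(3.8) = 60.52, f(4.4) = 77.68, f(5) = 97, f(5.6) = 118.48, f(6.2) = 142.12, f(6.8) = 167.92, f(7.4) = 195.88, f(8) = 226.
Sum = Δu · [f(2.6) + f(3.2) + f(3.8) + ...].
Sum = 698.28.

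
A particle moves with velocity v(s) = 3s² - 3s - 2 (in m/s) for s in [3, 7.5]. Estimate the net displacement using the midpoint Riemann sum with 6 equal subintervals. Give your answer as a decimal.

Δs = (7.5 − 3)/6 = 0.75.
Midpoints: 3.375, 4.125, 4.875, 5.625, 6.375, 7.125.
v(3.375) = 22.046875, v(4.125) = 36.671875, v(4.875) = 54.671875, v(5.625) = 76.046875, v(6.375) = 100.796875, v(7.125) = 128.921875.
Sum = Δs · [v(3.375) + v(4.125) + v(4.875) + ...].
Sum = 314.3671875.

314.3671875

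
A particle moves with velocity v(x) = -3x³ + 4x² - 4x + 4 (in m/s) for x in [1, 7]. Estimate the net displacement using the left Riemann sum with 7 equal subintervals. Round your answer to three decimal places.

-1071.796

Δx = (7 − 1)/7 = 6/7.
Left endpoints: 1, 13/7, 19/7, 25/7, 31/7, 37/7, 43/7.
v(1) = 1, v(13/7) = -3035/343, v(19/7) = -12821/343, v(25/7) = -32903/343, v(31/7) = -67169/343, v(37/7) = -119507/343, v(43/7) = -193805/343.
Sum = Δx · [v(1) + v(13/7) + v(19/7) + ...].
Sum ≈ -1071.796.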